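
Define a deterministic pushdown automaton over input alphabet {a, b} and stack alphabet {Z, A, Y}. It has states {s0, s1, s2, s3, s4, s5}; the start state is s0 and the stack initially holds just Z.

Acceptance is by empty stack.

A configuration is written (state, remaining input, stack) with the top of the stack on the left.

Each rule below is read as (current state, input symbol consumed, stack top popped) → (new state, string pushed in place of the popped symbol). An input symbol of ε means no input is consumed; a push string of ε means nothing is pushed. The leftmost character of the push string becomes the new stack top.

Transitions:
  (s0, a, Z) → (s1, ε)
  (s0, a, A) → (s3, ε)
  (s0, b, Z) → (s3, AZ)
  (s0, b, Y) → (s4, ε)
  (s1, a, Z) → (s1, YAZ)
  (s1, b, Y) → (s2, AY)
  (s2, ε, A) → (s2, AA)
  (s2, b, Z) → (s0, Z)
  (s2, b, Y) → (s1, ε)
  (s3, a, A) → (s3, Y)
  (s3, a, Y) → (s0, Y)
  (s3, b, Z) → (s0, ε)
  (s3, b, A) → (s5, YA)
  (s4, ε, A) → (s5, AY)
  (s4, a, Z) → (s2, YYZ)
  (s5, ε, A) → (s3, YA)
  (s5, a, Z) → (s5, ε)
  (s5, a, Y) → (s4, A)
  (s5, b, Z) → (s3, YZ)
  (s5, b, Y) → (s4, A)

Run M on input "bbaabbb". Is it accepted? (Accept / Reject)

(s0, bbaabbb, Z)
  read b, top Z: go to s3, push AZ → (s3, baabbb, AZ)
  read b, top A: go to s5, push YA → (s5, aabbb, YAZ)
  read a, top Y: go to s4, push A → (s4, abbb, AAZ)
  ε-move, top A: go to s5, push AY → (s5, abbb, AYAZ)
  ε-move, top A: go to s3, push YA → (s3, abbb, YAYAZ)
  read a, top Y: go to s0, push Y → (s0, bbb, YAYAZ)
  read b, top Y: go to s4, push ε → (s4, bb, AYAZ)
  ε-move, top A: go to s5, push AY → (s5, bb, AYYAZ)
  ε-move, top A: go to s3, push YA → (s3, bb, YAYYAZ)
No transition applies at (s3, bb, YAYYAZ); input not fully consumed.

Reject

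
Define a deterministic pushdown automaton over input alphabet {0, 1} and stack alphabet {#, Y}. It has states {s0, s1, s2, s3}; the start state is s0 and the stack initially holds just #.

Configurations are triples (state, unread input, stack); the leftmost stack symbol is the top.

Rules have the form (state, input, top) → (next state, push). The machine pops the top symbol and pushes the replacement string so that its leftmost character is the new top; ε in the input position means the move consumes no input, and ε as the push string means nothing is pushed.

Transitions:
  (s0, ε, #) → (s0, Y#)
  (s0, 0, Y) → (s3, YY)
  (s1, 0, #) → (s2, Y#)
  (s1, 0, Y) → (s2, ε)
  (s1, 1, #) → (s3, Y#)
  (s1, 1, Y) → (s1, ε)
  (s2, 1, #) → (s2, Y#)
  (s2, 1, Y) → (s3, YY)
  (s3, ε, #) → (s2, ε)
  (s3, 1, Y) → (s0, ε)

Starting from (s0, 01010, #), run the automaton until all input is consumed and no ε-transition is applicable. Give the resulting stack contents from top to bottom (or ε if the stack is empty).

(s0, 01010, #)
  ε-move, top #: go to s0, push Y# → (s0, 01010, Y#)
  read 0, top Y: go to s3, push YY → (s3, 1010, YY#)
  read 1, top Y: go to s0, push ε → (s0, 010, Y#)
  read 0, top Y: go to s3, push YY → (s3, 10, YY#)
  read 1, top Y: go to s0, push ε → (s0, 0, Y#)
  read 0, top Y: go to s3, push YY → (s3, ε, YY#)
All input consumed in state s3 with stack YY#.

YY#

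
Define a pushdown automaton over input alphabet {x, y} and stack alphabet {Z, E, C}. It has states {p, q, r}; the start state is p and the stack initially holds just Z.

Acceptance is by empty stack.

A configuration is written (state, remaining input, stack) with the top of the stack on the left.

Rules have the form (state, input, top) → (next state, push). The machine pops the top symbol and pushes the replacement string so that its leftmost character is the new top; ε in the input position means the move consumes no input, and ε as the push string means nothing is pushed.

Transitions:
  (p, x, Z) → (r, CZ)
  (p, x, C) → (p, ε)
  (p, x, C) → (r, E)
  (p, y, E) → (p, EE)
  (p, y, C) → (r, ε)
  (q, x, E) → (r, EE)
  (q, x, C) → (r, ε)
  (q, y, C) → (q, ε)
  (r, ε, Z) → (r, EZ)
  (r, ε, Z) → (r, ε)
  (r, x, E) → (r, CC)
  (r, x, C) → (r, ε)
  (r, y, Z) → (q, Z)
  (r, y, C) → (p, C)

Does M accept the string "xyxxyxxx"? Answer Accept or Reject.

Accept

One accepting computation: (p, xyxxyxxx, Z) ⊢ (r, yxxyxxx, CZ) ⊢ (p, xxyxxx, CZ) ⊢ (p, xyxxx, Z) ⊢ (r, yxxx, CZ) ⊢ (p, xxx, CZ) ⊢ (p, xx, Z) ⊢ (r, x, CZ) ⊢ (r, ε, Z) ⊢ (r, ε, ε)
All input consumed and the stack is empty.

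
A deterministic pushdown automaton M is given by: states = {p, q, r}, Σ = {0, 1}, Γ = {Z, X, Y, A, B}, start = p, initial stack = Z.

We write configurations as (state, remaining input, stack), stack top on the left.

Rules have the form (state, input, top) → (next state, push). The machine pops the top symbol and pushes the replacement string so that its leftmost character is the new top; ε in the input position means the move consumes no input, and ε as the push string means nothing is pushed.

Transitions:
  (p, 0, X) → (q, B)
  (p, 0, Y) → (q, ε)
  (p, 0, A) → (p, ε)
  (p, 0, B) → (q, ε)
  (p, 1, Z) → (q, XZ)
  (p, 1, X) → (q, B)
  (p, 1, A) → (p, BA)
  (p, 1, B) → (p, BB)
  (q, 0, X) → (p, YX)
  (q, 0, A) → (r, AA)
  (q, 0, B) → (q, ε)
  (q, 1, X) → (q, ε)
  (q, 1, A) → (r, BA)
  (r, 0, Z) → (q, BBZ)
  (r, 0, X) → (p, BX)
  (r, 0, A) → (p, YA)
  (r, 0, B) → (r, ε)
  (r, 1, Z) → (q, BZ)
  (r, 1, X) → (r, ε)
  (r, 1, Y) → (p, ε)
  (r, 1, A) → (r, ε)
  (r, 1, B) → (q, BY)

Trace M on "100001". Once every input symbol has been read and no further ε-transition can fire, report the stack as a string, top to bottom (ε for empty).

Z

(p, 100001, Z)
  read 1, top Z: go to q, push XZ → (q, 00001, XZ)
  read 0, top X: go to p, push YX → (p, 0001, YXZ)
  read 0, top Y: go to q, push ε → (q, 001, XZ)
  read 0, top X: go to p, push YX → (p, 01, YXZ)
  read 0, top Y: go to q, push ε → (q, 1, XZ)
  read 1, top X: go to q, push ε → (q, ε, Z)
All input consumed in state q with stack Z.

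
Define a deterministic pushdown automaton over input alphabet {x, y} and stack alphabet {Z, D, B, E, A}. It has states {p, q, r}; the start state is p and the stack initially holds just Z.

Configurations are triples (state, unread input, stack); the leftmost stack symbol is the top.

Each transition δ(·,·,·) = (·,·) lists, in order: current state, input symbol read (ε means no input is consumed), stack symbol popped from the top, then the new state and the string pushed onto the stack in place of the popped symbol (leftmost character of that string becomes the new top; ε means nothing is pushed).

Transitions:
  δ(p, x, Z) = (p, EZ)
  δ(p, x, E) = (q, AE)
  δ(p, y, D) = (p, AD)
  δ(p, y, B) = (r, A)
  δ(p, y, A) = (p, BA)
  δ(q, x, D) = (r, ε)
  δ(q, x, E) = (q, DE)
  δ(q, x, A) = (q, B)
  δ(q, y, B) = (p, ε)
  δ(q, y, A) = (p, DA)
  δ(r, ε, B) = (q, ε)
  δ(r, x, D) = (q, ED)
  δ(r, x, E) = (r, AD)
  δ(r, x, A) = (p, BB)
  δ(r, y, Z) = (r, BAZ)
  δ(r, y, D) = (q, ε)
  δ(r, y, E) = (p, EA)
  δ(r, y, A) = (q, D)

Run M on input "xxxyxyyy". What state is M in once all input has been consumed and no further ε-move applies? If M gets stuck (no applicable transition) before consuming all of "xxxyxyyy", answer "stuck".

p

(p, xxxyxyyy, Z)
  read x, top Z: go to p, push EZ → (p, xxyxyyy, EZ)
  read x, top E: go to q, push AE → (q, xyxyyy, AEZ)
  read x, top A: go to q, push B → (q, yxyyy, BEZ)
  read y, top B: go to p, push ε → (p, xyyy, EZ)
  read x, top E: go to q, push AE → (q, yyy, AEZ)
  read y, top A: go to p, push DA → (p, yy, DAEZ)
  read y, top D: go to p, push AD → (p, y, ADAEZ)
  read y, top A: go to p, push BA → (p, ε, BADAEZ)
All input consumed; M is in state p.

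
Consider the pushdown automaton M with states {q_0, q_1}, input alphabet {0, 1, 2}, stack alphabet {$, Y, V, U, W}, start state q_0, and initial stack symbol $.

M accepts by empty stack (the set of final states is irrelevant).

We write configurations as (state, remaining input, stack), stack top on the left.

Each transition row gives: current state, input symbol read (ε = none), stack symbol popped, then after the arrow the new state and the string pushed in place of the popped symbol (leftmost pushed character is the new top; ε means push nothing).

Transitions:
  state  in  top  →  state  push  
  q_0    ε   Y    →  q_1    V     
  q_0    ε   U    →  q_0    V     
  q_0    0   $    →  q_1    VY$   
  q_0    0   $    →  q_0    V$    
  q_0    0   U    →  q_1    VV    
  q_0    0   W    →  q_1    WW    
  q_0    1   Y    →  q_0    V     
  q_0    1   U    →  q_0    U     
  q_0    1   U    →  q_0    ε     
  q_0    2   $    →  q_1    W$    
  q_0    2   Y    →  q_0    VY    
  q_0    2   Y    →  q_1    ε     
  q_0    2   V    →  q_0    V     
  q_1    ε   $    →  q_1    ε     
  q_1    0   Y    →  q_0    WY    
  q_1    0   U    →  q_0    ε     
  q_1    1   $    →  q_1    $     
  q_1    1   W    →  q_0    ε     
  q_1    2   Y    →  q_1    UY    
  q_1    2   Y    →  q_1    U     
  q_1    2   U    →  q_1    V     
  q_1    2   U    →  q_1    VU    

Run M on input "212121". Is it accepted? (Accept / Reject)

No computation consumes all input and empties the stack.

Reject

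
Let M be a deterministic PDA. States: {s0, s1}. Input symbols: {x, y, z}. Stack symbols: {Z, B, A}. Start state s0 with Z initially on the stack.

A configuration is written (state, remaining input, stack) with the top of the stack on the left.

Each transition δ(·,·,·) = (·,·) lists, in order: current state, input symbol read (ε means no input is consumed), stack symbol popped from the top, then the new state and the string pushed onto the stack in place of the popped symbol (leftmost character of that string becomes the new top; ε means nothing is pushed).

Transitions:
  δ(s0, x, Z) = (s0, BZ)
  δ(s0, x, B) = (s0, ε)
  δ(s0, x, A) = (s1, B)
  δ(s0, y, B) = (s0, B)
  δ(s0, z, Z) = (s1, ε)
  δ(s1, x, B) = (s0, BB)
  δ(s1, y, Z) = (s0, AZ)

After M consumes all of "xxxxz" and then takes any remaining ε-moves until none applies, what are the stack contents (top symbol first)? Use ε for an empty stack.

(s0, xxxxz, Z)
  read x, top Z: go to s0, push BZ → (s0, xxxz, BZ)
  read x, top B: go to s0, push ε → (s0, xxz, Z)
  read x, top Z: go to s0, push BZ → (s0, xz, BZ)
  read x, top B: go to s0, push ε → (s0, z, Z)
  read z, top Z: go to s1, push ε → (s1, ε, ε)
All input consumed in state s1 with stack ε.

ε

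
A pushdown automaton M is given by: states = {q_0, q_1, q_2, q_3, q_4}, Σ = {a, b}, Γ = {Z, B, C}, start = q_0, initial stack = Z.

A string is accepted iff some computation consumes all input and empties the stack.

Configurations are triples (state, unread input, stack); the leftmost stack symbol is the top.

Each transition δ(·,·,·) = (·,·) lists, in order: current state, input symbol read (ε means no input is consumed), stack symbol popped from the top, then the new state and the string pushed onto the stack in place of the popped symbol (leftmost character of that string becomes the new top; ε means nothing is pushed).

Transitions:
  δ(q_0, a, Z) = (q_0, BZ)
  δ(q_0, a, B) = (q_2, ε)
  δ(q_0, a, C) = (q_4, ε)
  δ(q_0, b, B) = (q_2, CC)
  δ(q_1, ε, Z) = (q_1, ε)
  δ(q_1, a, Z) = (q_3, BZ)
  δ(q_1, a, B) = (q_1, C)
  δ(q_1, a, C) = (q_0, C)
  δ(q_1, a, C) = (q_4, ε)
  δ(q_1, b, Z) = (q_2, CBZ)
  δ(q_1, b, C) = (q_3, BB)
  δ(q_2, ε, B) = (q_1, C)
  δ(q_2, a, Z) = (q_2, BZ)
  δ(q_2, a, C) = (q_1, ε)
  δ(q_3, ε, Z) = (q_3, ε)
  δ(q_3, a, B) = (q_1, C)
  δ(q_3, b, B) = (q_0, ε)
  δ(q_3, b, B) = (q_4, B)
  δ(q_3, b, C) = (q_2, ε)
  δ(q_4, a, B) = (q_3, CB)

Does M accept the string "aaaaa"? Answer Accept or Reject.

Reject

No computation consumes all input and empties the stack.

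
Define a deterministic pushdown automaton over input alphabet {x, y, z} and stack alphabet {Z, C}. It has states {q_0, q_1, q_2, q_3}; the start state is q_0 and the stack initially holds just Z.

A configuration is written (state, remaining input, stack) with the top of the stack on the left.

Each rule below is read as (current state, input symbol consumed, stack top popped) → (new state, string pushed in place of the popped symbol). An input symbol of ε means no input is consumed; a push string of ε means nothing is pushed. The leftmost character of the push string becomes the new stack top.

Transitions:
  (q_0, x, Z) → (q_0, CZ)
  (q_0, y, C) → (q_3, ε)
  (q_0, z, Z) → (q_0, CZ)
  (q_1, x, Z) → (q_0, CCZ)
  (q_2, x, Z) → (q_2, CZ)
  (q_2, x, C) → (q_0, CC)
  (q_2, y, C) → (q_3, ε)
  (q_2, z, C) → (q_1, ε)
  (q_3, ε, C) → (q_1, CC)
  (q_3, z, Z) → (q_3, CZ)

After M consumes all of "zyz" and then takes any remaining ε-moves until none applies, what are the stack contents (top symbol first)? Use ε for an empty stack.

(q_0, zyz, Z)
  read z, top Z: go to q_0, push CZ → (q_0, yz, CZ)
  read y, top C: go to q_3, push ε → (q_3, z, Z)
  read z, top Z: go to q_3, push CZ → (q_3, ε, CZ)
  ε-move, top C: go to q_1, push CC → (q_1, ε, CCZ)
All input consumed in state q_1 with stack CCZ.

CCZ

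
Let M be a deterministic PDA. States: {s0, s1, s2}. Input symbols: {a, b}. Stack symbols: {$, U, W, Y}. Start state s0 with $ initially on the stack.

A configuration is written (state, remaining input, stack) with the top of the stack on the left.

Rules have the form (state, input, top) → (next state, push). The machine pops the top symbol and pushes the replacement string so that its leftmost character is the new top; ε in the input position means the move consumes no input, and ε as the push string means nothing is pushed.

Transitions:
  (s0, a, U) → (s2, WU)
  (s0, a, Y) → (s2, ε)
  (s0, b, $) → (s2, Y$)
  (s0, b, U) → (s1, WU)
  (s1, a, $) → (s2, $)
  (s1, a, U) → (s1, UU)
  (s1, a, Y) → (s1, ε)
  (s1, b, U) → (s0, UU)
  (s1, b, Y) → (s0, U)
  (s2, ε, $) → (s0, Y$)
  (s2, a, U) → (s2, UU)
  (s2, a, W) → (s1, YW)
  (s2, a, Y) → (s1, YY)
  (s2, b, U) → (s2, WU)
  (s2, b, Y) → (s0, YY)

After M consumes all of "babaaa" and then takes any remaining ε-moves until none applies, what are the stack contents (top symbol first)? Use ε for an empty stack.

WUY$

(s0, babaaa, $)
  read b, top $: go to s2, push Y$ → (s2, abaaa, Y$)
  read a, top Y: go to s1, push YY → (s1, baaa, YY$)
  read b, top Y: go to s0, push U → (s0, aaa, UY$)
  read a, top U: go to s2, push WU → (s2, aa, WUY$)
  read a, top W: go to s1, push YW → (s1, a, YWUY$)
  read a, top Y: go to s1, push ε → (s1, ε, WUY$)
All input consumed in state s1 with stack WUY$.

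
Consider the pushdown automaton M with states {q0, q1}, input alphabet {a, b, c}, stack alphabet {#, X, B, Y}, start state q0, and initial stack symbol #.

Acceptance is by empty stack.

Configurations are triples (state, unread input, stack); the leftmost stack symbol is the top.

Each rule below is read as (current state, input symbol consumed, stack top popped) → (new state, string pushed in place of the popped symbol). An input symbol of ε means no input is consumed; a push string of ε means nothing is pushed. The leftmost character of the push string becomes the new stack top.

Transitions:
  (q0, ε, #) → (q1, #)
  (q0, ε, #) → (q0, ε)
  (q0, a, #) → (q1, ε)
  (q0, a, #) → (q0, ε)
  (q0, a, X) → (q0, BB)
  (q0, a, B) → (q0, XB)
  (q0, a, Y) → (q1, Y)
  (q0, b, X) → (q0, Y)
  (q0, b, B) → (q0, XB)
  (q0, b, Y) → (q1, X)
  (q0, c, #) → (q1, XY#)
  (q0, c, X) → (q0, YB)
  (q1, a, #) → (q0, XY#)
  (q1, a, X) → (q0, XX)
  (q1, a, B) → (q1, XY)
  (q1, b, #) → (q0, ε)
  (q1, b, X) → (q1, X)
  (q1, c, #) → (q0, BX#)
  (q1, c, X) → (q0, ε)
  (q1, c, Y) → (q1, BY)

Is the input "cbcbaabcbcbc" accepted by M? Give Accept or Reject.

Reject

No computation consumes all input and empties the stack.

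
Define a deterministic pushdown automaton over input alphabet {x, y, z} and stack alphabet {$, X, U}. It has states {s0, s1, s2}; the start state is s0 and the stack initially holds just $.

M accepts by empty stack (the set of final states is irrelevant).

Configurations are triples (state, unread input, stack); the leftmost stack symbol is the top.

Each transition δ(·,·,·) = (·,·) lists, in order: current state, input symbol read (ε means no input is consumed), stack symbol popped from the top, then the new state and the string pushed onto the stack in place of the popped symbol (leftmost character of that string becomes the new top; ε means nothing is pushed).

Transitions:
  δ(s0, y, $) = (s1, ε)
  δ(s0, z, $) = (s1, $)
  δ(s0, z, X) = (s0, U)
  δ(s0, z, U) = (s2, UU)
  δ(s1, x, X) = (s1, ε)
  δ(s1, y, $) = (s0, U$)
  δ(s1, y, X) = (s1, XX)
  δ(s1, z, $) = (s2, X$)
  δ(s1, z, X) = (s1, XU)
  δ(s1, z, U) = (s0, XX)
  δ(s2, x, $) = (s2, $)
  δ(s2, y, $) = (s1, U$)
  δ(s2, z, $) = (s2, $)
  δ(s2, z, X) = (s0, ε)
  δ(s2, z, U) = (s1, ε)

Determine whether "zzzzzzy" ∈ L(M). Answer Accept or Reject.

(s0, zzzzzzy, $) ⊢ (s1, zzzzzy, $) ⊢ (s2, zzzzy, X$) ⊢ (s0, zzzy, $) ⊢ (s1, zzy, $) ⊢ (s2, zy, X$) ⊢ (s0, y, $) ⊢ (s1, ε, ε)
All input consumed and the stack is empty.

Accept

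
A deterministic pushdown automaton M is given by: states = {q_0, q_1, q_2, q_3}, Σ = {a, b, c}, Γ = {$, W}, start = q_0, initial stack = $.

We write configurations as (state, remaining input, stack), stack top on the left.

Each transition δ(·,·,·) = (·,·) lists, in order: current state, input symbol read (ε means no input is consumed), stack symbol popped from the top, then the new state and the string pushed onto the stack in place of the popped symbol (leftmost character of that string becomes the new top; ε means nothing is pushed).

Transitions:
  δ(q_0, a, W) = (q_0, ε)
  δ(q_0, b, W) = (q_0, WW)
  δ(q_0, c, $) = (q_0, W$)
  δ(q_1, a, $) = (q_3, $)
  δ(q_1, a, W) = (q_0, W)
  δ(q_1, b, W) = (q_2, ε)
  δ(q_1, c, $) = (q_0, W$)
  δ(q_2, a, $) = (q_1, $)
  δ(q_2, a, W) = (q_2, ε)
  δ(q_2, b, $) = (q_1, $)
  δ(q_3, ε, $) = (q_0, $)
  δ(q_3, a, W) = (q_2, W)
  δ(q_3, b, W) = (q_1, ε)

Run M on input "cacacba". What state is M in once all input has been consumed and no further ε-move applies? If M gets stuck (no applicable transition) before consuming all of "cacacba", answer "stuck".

(q_0, cacacba, $) ⊢ (q_0, acacba, W$) ⊢ (q_0, cacba, $) ⊢ (q_0, acba, W$) ⊢ (q_0, cba, $) ⊢ (q_0, ba, W$) ⊢ (q_0, a, WW$) ⊢ (q_0, ε, W$)
All input consumed; M is in state q_0.

q_0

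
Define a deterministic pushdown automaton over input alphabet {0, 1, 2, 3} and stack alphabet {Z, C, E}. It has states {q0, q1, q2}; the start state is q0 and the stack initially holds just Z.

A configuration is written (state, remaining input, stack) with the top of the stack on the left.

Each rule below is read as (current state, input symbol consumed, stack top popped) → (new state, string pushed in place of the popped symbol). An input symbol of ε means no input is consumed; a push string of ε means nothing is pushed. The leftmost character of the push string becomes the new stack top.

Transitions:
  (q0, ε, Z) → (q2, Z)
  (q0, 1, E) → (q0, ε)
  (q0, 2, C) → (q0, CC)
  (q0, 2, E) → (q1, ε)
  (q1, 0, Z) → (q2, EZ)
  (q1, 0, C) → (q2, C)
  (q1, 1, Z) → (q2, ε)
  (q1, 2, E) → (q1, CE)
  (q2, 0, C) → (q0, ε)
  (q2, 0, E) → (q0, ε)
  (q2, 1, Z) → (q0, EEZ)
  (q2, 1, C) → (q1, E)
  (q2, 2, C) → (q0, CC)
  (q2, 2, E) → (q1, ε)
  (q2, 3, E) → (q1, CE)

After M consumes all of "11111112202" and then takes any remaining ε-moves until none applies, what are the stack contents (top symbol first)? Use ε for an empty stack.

CCEZ

(q0, 11111112202, Z) ⊢ (q2, 11111112202, Z) ⊢ (q0, 1111112202, EEZ) ⊢ (q0, 111112202, EZ) ⊢ (q0, 11112202, Z) ⊢ (q2, 11112202, Z) ⊢ (q0, 1112202, EEZ) ⊢ (q0, 112202, EZ) ⊢ (q0, 12202, Z) ⊢ (q2, 12202, Z) ⊢ (q0, 2202, EEZ) ⊢ (q1, 202, EZ) ⊢ (q1, 02, CEZ) ⊢ (q2, 2, CEZ) ⊢ (q0, ε, CCEZ)
All input consumed in state q0 with stack CCEZ.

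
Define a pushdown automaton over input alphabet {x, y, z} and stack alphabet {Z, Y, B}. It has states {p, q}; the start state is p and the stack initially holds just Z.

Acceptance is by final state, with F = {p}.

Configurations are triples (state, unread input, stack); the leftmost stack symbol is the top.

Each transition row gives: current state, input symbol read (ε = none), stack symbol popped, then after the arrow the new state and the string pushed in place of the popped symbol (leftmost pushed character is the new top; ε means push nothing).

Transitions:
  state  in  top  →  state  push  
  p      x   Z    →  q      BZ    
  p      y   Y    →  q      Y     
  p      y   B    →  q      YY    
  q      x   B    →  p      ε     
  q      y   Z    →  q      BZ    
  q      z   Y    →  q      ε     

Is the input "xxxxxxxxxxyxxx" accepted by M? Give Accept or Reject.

No computation consumes all input and reaches a final state.

Reject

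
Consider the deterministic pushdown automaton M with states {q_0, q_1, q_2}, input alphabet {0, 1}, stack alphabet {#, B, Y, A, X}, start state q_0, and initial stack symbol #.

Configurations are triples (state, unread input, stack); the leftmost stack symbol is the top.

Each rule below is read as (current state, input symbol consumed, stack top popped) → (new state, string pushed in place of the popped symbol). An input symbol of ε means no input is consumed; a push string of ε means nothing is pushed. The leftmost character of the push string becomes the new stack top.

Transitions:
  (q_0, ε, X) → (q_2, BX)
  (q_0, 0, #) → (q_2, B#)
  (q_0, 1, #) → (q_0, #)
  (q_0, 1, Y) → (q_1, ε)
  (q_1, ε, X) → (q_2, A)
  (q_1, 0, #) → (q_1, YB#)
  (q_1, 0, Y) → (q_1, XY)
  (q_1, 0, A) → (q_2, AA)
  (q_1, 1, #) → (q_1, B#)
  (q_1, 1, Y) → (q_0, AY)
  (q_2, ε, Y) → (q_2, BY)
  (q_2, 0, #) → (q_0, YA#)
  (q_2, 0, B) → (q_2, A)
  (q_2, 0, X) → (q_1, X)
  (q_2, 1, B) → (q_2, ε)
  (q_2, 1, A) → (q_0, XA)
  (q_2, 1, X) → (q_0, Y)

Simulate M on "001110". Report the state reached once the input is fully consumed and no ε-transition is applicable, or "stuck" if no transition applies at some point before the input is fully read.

(q_0, 001110, #)
  read 0, top #: go to q_2, push B# → (q_2, 01110, B#)
  read 0, top B: go to q_2, push A → (q_2, 1110, A#)
  read 1, top A: go to q_0, push XA → (q_0, 110, XA#)
  ε-move, top X: go to q_2, push BX → (q_2, 110, BXA#)
  read 1, top B: go to q_2, push ε → (q_2, 10, XA#)
  read 1, top X: go to q_0, push Y → (q_0, 0, YA#)
No transition for (q_0, 0, top Y); M blocks with input 0 remaining.

stuck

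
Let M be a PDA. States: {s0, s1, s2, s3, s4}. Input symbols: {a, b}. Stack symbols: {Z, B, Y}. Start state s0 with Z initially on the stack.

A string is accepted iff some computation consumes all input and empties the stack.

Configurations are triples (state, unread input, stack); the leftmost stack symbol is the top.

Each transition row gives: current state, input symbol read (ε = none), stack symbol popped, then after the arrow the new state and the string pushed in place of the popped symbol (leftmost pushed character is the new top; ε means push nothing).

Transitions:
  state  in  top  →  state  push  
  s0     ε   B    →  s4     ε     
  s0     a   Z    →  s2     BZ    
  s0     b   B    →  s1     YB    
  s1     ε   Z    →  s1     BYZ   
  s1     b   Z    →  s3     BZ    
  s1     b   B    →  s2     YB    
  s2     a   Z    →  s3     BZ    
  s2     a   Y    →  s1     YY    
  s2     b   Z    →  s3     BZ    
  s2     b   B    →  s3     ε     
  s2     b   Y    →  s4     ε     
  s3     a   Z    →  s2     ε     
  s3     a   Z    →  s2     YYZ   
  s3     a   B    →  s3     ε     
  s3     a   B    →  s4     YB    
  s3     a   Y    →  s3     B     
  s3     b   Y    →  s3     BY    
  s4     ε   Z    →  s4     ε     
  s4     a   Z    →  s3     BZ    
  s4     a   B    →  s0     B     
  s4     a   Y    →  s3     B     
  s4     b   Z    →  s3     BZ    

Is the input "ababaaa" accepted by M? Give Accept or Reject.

One accepting computation: (s0, ababaaa, Z) ⊢ (s2, babaaa, BZ) ⊢ (s3, abaaa, Z) ⊢ (s2, baaa, YYZ) ⊢ (s4, aaa, YZ) ⊢ (s3, aa, BZ) ⊢ (s3, a, Z) ⊢ (s2, ε, ε)
All input consumed and the stack is empty.

Accept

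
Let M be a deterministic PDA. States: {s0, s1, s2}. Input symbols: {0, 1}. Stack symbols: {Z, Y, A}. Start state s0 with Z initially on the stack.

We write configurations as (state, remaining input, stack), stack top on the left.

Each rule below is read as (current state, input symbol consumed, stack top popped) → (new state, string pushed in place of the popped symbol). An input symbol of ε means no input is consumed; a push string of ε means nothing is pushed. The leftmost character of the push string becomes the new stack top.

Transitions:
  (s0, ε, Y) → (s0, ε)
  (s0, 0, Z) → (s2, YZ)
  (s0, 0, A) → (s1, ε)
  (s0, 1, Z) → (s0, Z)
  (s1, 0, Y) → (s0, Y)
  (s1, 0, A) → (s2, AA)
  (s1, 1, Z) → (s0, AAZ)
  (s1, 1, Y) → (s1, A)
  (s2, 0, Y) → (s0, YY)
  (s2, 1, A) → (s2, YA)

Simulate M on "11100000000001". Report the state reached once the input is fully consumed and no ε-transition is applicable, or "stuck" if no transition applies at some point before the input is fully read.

s0

(s0, 11100000000001, Z) ⊢ (s0, 1100000000001, Z) ⊢ (s0, 100000000001, Z) ⊢ (s0, 00000000001, Z) ⊢ (s2, 0000000001, YZ) ⊢ (s0, 000000001, YYZ) ⊢ (s0, 000000001, YZ) ⊢ (s0, 000000001, Z) ⊢ (s2, 00000001, YZ) ⊢ (s0, 0000001, YYZ) ⊢ (s0, 0000001, YZ) ⊢ (s0, 0000001, Z) ⊢ (s2, 000001, YZ) ⊢ (s0, 00001, YYZ) ⊢ (s0, 00001, YZ) ⊢ (s0, 00001, Z) ⊢ (s2, 0001, YZ) ⊢ (s0, 001, YYZ) ⊢ (s0, 001, YZ) ⊢ (s0, 001, Z) ⊢ (s2, 01, YZ) ⊢ (s0, 1, YYZ) ⊢ (s0, 1, YZ) ⊢ (s0, 1, Z) ⊢ (s0, ε, Z)
All input consumed; M is in state s0.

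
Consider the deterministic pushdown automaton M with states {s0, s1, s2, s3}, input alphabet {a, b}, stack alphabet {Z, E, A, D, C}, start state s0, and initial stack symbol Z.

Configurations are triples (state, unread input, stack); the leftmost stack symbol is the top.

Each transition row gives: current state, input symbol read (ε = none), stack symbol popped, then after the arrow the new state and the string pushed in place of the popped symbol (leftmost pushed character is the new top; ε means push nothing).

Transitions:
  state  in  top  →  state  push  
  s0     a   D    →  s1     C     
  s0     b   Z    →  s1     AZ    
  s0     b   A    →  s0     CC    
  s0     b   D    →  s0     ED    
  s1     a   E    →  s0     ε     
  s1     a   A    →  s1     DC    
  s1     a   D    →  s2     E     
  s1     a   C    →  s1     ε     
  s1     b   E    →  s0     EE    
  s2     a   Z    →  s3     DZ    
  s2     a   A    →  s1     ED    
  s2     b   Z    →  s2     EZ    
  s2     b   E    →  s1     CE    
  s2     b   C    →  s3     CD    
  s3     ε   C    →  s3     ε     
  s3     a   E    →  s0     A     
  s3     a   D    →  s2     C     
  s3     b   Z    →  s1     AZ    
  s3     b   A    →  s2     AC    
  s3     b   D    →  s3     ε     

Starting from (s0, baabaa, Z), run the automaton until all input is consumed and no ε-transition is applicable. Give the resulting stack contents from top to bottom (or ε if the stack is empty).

(s0, baabaa, Z)
  read b, top Z: go to s1, push AZ → (s1, aabaa, AZ)
  read a, top A: go to s1, push DC → (s1, abaa, DCZ)
  read a, top D: go to s2, push E → (s2, baa, ECZ)
  read b, top E: go to s1, push CE → (s1, aa, CECZ)
  read a, top C: go to s1, push ε → (s1, a, ECZ)
  read a, top E: go to s0, push ε → (s0, ε, CZ)
All input consumed in state s0 with stack CZ.

CZ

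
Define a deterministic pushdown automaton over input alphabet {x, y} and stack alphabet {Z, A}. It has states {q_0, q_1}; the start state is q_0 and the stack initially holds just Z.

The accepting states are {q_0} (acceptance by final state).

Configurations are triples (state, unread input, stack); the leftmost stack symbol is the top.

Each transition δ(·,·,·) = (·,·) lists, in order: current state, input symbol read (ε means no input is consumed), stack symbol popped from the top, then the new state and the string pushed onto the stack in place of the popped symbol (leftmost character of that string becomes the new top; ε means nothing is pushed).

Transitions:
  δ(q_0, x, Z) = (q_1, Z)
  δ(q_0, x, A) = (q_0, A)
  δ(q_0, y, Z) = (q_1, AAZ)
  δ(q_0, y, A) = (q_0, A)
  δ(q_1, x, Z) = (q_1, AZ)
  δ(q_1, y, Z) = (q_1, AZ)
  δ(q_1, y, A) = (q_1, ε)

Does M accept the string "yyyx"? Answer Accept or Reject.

(q_0, yyyx, Z)
  read y, top Z: go to q_1, push AAZ → (q_1, yyx, AAZ)
  read y, top A: go to q_1, push ε → (q_1, yx, AZ)
  read y, top A: go to q_1, push ε → (q_1, x, Z)
  read x, top Z: go to q_1, push AZ → (q_1, ε, AZ)
All input consumed; state q_1 ∉ F and no further ε-move applies.

Reject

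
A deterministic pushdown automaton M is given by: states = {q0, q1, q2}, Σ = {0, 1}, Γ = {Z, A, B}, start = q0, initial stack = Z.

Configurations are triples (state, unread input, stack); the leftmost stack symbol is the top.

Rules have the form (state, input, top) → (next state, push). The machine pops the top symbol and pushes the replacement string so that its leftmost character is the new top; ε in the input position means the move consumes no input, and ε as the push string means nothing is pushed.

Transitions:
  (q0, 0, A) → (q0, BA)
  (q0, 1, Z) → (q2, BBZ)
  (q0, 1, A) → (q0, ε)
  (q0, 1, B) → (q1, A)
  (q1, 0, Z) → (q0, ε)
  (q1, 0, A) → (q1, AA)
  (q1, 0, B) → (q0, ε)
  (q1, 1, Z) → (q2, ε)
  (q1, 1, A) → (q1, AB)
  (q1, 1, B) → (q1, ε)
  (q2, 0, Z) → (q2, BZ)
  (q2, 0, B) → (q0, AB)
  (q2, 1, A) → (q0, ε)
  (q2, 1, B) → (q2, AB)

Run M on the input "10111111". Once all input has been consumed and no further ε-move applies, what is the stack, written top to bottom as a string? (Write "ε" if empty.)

(q0, 10111111, Z) ⊢ (q2, 0111111, BBZ) ⊢ (q0, 111111, ABBZ) ⊢ (q0, 11111, BBZ) ⊢ (q1, 1111, ABZ) ⊢ (q1, 111, ABBZ) ⊢ (q1, 11, ABBBZ) ⊢ (q1, 1, ABBBBZ) ⊢ (q1, ε, ABBBBBZ)
All input consumed in state q1 with stack ABBBBBZ.

ABBBBBZ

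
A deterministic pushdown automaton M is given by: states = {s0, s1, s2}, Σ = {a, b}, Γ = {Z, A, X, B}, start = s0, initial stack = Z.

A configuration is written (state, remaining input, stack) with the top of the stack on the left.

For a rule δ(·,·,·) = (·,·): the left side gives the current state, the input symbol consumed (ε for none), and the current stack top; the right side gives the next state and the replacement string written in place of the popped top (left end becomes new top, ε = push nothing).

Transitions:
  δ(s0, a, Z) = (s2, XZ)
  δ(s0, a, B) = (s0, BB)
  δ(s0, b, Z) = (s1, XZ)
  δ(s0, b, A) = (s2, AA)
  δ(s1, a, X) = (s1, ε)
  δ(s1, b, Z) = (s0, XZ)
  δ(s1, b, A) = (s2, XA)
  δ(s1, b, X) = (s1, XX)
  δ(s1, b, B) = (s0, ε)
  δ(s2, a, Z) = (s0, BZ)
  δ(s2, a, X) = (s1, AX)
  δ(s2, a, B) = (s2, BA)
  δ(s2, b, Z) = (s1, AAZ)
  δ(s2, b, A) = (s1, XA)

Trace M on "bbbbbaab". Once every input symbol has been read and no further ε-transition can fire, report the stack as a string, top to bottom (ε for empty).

XXXXZ

(s0, bbbbbaab, Z)
  read b, top Z: go to s1, push XZ → (s1, bbbbaab, XZ)
  read b, top X: go to s1, push XX → (s1, bbbaab, XXZ)
  read b, top X: go to s1, push XX → (s1, bbaab, XXXZ)
  read b, top X: go to s1, push XX → (s1, baab, XXXXZ)
  read b, top X: go to s1, push XX → (s1, aab, XXXXXZ)
  read a, top X: go to s1, push ε → (s1, ab, XXXXZ)
  read a, top X: go to s1, push ε → (s1, b, XXXZ)
  read b, top X: go to s1, push XX → (s1, ε, XXXXZ)
All input consumed in state s1 with stack XXXXZ.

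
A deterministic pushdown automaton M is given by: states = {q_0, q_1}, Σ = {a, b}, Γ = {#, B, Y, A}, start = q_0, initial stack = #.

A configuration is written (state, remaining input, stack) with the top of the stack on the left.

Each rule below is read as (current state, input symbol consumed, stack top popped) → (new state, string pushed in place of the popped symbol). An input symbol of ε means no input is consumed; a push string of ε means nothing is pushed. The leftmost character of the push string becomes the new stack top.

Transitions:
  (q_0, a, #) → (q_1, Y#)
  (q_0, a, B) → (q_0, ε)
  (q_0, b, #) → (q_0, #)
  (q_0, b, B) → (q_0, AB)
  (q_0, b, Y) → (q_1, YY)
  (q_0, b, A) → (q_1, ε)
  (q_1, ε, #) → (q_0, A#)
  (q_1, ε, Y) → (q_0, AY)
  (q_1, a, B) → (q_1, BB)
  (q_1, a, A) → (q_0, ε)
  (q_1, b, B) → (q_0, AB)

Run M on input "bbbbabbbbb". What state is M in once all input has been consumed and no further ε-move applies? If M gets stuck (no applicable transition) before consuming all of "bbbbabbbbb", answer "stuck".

q_0

(q_0, bbbbabbbbb, #)
  read b, top #: go to q_0, push # → (q_0, bbbabbbbb, #)
  read b, top #: go to q_0, push # → (q_0, bbabbbbb, #)
  read b, top #: go to q_0, push # → (q_0, babbbbb, #)
  read b, top #: go to q_0, push # → (q_0, abbbbb, #)
  read a, top #: go to q_1, push Y# → (q_1, bbbbb, Y#)
  ε-move, top Y: go to q_0, push AY → (q_0, bbbbb, AY#)
  read b, top A: go to q_1, push ε → (q_1, bbbb, Y#)
  ε-move, top Y: go to q_0, push AY → (q_0, bbbb, AY#)
  read b, top A: go to q_1, push ε → (q_1, bbb, Y#)
  ε-move, top Y: go to q_0, push AY → (q_0, bbb, AY#)
  read b, top A: go to q_1, push ε → (q_1, bb, Y#)
  ε-move, top Y: go to q_0, push AY → (q_0, bb, AY#)
  read b, top A: go to q_1, push ε → (q_1, b, Y#)
  ε-move, top Y: go to q_0, push AY → (q_0, b, AY#)
  read b, top A: go to q_1, push ε → (q_1, ε, Y#)
  ε-move, top Y: go to q_0, push AY → (q_0, ε, AY#)
All input consumed; M is in state q_0.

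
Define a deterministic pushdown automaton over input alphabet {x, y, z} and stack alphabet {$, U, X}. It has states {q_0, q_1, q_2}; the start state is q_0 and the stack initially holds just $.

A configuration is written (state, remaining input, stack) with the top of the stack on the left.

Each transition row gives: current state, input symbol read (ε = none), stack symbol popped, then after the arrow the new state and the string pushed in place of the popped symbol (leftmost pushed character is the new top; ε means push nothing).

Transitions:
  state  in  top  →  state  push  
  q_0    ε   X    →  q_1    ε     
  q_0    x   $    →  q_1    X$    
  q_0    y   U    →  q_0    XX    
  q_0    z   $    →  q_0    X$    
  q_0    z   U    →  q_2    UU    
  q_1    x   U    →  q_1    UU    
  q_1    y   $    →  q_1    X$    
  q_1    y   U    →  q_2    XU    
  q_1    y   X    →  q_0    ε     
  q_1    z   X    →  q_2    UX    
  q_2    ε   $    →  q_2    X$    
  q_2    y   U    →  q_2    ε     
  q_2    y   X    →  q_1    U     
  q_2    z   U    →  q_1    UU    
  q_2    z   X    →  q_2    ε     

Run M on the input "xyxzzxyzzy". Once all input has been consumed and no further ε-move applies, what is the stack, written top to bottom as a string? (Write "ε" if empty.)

XUUUUX$

(q_0, xyxzzxyzzy, $) ⊢ (q_1, yxzzxyzzy, X$) ⊢ (q_0, xzzxyzzy, $) ⊢ (q_1, zzxyzzy, X$) ⊢ (q_2, zxyzzy, UX$) ⊢ (q_1, xyzzy, UUX$) ⊢ (q_1, yzzy, UUUX$) ⊢ (q_2, zzy, XUUUX$) ⊢ (q_2, zy, UUUX$) ⊢ (q_1, y, UUUUX$) ⊢ (q_2, ε, XUUUUX$)
All input consumed in state q_2 with stack XUUUUX$.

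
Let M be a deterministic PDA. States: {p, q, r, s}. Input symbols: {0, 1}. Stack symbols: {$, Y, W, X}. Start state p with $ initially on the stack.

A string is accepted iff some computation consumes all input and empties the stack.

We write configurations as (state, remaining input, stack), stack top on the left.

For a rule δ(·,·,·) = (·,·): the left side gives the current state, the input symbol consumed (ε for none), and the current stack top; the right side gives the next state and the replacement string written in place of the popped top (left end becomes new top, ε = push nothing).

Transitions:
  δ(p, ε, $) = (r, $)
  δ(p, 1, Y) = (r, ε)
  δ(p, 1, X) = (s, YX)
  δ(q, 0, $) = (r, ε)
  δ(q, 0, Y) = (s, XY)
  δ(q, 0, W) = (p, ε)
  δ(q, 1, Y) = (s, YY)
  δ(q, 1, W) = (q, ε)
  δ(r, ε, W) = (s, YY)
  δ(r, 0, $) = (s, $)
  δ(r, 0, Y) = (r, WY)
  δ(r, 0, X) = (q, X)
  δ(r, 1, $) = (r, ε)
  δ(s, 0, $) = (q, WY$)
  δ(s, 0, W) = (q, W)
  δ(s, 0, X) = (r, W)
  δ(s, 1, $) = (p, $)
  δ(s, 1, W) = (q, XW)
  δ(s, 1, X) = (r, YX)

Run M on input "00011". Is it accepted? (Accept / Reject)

Accept

(p, 00011, $) ⊢ (r, 00011, $) ⊢ (s, 0011, $) ⊢ (q, 011, WY$) ⊢ (p, 11, Y$) ⊢ (r, 1, $) ⊢ (r, ε, ε)
All input consumed and the stack is empty.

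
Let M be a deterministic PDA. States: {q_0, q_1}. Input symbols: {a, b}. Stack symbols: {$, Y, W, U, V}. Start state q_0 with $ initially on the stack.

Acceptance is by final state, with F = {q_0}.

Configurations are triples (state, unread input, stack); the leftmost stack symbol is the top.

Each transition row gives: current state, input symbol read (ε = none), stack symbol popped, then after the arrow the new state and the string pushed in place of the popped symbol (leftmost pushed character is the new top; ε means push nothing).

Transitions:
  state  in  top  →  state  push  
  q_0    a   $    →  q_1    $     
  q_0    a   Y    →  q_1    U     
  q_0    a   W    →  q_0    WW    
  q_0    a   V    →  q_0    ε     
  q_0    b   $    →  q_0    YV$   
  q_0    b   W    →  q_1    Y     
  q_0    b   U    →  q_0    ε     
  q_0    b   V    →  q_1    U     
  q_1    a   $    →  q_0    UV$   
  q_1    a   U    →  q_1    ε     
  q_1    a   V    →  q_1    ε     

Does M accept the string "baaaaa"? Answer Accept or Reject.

(q_0, baaaaa, $)
  read b, top $: go to q_0, push YV$ → (q_0, aaaaa, YV$)
  read a, top Y: go to q_1, push U → (q_1, aaaa, UV$)
  read a, top U: go to q_1, push ε → (q_1, aaa, V$)
  read a, top V: go to q_1, push ε → (q_1, aa, $)
  read a, top $: go to q_0, push UV$ → (q_0, a, UV$)
No transition applies at (q_0, a, UV$); input not fully consumed.

Reject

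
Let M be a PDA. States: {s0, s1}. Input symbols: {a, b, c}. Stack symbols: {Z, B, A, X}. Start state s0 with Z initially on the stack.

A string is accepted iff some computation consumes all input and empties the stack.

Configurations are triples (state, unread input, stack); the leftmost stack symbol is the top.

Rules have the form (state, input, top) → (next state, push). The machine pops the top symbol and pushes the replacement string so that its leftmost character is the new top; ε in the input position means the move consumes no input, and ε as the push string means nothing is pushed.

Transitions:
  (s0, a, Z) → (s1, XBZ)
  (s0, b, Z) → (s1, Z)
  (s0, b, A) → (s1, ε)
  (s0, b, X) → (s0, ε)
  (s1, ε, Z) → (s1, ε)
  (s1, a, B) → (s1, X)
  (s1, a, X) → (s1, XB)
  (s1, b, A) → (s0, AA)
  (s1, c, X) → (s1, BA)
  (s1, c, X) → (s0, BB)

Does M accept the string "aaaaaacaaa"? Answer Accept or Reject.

No computation consumes all input and empties the stack.

Reject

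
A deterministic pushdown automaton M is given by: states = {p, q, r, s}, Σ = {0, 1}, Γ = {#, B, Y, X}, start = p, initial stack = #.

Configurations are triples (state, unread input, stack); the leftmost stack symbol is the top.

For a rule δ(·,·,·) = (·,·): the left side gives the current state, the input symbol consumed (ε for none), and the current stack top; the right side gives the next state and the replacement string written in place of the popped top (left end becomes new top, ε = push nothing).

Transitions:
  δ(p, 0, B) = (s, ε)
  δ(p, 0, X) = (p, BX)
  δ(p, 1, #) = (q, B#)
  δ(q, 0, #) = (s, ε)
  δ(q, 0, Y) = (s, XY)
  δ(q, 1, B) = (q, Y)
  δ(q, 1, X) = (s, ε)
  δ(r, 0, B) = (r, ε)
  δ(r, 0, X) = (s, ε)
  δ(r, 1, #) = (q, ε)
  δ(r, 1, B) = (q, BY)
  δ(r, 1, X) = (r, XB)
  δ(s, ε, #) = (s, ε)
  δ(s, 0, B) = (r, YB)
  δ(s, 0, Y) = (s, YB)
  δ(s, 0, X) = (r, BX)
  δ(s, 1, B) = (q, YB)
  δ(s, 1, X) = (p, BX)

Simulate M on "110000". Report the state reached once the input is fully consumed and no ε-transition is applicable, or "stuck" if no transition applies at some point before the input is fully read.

(p, 110000, #) ⊢ (q, 10000, B#) ⊢ (q, 0000, Y#) ⊢ (s, 000, XY#) ⊢ (r, 00, BXY#) ⊢ (r, 0, XY#) ⊢ (s, ε, Y#)
All input consumed; M is in state s.

s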